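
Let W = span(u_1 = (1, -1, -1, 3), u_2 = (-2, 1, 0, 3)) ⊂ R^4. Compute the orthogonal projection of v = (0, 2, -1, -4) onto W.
proj_W(v) = (-19/66, 20/33, 61/66, -41/11)

Set up U = [u_1 | ... | u_2] ∈ R^(4×2). The projector onto W = col(U) is P = U (U^T U)^(-1) U^T.
Compute U^T U =
  [12, 6]
  [6, 14],
and U^T v = (-13, -10).
Solve U^T U · c = U^T v for the coefficients: c = (-61/66, -7/22). The projection is proj_W(v) = U c.
Check: (v - proj_W(v)) · u_1 = 0  (should be 0).
Check: (v - proj_W(v)) · u_2 = 0  (should be 0).
Result: proj_W(v) = (-19/66, 20/33, 61/66, -41/11).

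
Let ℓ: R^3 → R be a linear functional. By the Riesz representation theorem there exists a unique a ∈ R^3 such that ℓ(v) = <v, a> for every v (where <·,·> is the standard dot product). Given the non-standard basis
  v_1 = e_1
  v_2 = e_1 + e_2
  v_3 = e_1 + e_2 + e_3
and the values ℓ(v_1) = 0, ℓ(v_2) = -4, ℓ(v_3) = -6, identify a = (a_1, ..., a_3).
a = (0, -4, -2)

Write a = (a_1, ..., a_3) in the standard basis. For each basis vector v_i, ℓ(v_i) = <v_i, a> is a linear equation in the a_j's. Collect the n equations into a matrix system V a = ℓ, where row i of V is v_i (expressed in the standard basis). Since V is invertible (lower-triangular with 1s on the diagonal, up to permutation), solve by back-substitution:
  V =
[[1, 0, 0],
 [1, 1, 0],
 [1, 1, 1]]
  V a = (0, -4, -6)
Solving gives a = (0, -4, -2).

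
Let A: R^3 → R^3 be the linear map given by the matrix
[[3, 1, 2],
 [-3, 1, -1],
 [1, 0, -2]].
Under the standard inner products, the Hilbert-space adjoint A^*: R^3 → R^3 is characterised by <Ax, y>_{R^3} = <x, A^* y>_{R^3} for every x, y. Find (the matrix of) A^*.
A^* = A^T =
[[3, -3, 1],
 [1, 1, 0],
 [2, -1, -2]]

For real matrices with standard dot products, the defining identity <Ax, y> = <x, A^* y> gives (Ax)^T y = x^T (A^*) y, i.e. x^T A^T y = x^T (A^*) y. Since this holds for all x, y, we must have A^* = A^T. Therefore
A^* =
[[3, -3, 1],
 [1, 1, 0],
 [2, -1, -2]].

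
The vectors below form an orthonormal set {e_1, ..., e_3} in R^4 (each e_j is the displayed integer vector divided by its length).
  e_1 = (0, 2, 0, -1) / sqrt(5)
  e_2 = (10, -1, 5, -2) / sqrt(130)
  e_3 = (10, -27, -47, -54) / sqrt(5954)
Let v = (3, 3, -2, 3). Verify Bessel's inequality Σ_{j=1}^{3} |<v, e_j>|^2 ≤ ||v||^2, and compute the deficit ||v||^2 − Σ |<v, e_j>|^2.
Σ |<v, e_j>|^2 = 1170/229; ||v||^2 = 31; deficit = 5929/229

Write each e_j = u_j / sqrt(<u_j, u_j>) where u_j is the displayed integer vector. Then <v, e_j> = <v, u_j> / sqrt(<u_j, u_j>), so |<v, e_j>|^2 = <v, u_j>^2 / <u_j, u_j>.
Coefficients: <v, e_1> = 3/sqrt(5), <v, e_2> = 11/sqrt(130), <v, e_3> = -119/sqrt(5954).
Square and sum: Σ |<v, e_j>|^2 = 1170/229.
Compute ||v||^2 = v·v = 31.
Deficit = 31 − 1170/229 = 5929/229 ≥ 0, confirming Bessel's inequality. (The deficit equals ||v − Σ <v,e_j> e_j||^2, the squared distance from v to span{e_j}.)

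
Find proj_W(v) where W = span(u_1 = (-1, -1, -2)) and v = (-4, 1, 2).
proj_W(v) = (1/6, 1/6, 1/3)

Set up U = [u_1 | ... | u_1] ∈ R^(3×1). The projector onto W = col(U) is P = U (U^T U)^(-1) U^T.
Compute U^T U =
  [6],
and U^T v = (-1).
Solve U^T U · c = U^T v for the coefficients: c = (-1/6). The projection is proj_W(v) = U c.
Check: (v - proj_W(v)) · u_1 = 0  (should be 0).
Result: proj_W(v) = (1/6, 1/6, 1/3).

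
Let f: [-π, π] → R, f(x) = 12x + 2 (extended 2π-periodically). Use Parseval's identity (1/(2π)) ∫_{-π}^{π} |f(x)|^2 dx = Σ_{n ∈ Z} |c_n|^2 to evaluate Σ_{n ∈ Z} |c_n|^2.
Σ |c_n|^2 = 48π^2 + 4

Expand and integrate term by term over [-π, π]:
  ∫ (12x)^2 dx = 144·(2π^3/3); ∫ 2·12·(2)·x dx = 0 (odd integrand); ∫ 2^2 dx = 4·2π.
So (1/(2π)) ∫_{-π}^{π} (12x + 2)^2 dx = 144π^2/3 + 4 = 48π^2 + 4.
Parseval ⇒ Σ |c_n|^2 = 48π^2 + 4.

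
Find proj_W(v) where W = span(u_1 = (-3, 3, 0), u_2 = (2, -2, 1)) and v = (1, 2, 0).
proj_W(v) = (-1/2, 1/2, 0)

Set up U = [u_1 | ... | u_2] ∈ R^(3×2). The projector onto W = col(U) is P = U (U^T U)^(-1) U^T.
Compute U^T U =
  [18, -12]
  [-12, 9],
and U^T v = (3, -2).
Solve U^T U · c = U^T v for the coefficients: c = (1/6, 0). The projection is proj_W(v) = U c.
Check: (v - proj_W(v)) · u_1 = 0  (should be 0).
Check: (v - proj_W(v)) · u_2 = 0  (should be 0).
Result: proj_W(v) = (-1/2, 1/2, 0).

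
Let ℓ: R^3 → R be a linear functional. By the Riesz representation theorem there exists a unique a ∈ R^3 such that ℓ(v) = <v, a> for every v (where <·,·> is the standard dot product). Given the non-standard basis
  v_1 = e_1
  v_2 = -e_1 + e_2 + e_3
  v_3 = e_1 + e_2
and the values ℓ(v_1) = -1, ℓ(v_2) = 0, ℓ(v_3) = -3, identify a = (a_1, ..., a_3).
a = (-1, -2, 1)

Write a = (a_1, ..., a_3) in the standard basis. For each basis vector v_i, ℓ(v_i) = <v_i, a> is a linear equation in the a_j's. Collect the n equations into a matrix system V a = ℓ, where row i of V is v_i (expressed in the standard basis). Since V is invertible (lower-triangular with 1s on the diagonal, up to permutation), solve by back-substitution:
  V =
[[1, 0, 0],
 [-1, 1, 1],
 [1, 1, 0]]
  V a = (-1, 0, -3)
Solving gives a = (-1, -2, 1).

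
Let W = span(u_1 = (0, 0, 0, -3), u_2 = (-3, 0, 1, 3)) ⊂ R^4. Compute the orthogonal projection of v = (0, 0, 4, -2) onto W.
proj_W(v) = (-6/5, 0, 2/5, -2)

Set up U = [u_1 | ... | u_2] ∈ R^(4×2). The projector onto W = col(U) is P = U (U^T U)^(-1) U^T.
Compute U^T U =
  [9, -9]
  [-9, 19],
and U^T v = (6, -2).
Solve U^T U · c = U^T v for the coefficients: c = (16/15, 2/5). The projection is proj_W(v) = U c.
Check: (v - proj_W(v)) · u_1 = 0  (should be 0).
Check: (v - proj_W(v)) · u_2 = 0  (should be 0).
Result: proj_W(v) = (-6/5, 0, 2/5, -2).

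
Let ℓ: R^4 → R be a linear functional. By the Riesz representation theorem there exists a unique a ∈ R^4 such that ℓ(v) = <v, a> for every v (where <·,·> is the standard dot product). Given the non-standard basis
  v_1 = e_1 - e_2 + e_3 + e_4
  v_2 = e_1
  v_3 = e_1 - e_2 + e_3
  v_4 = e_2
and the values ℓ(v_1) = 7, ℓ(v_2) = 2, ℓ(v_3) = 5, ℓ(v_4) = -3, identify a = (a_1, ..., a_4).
a = (2, -3, 0, 2)

Write a = (a_1, ..., a_4) in the standard basis. For each basis vector v_i, ℓ(v_i) = <v_i, a> is a linear equation in the a_j's. Collect the n equations into a matrix system V a = ℓ, where row i of V is v_i (expressed in the standard basis). Since V is invertible (lower-triangular with 1s on the diagonal, up to permutation), solve by back-substitution:
  V =
[[1, -1, 1, 1],
 [1, 0, 0, 0],
 [1, -1, 1, 0],
 [0, 1, 0, 0]]
  V a = (7, 2, 5, -3)
Solving gives a = (2, -3, 0, 2).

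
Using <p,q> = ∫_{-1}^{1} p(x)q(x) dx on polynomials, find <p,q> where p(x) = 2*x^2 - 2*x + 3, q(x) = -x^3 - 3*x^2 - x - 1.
<p,q> = -68/5

Expand the product: p(x)·q(x) = -2*x^5 - 4*x^4 + x^3 - 9*x^2 - x - 3.
∫_{-1}^{1} of each monomial x^k gives [2/(k+1) if k even, 0 if k odd]. Integrating term-by-term (or equivalently evaluating the antiderivative F(x) = -x^6/3 - 4*x^5/5 + x^4/4 - 3*x^3 - x^2/2 - 3*x at the endpoints):
  F(1) − F(−1) = -443/60 − (373/60) = -68/5.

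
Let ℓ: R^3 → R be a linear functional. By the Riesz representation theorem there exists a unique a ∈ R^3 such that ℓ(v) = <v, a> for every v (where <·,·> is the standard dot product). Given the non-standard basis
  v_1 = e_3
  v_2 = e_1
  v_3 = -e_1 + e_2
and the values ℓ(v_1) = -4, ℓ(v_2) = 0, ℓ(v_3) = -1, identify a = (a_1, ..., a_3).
a = (0, -1, -4)

Write a = (a_1, ..., a_3) in the standard basis. For each basis vector v_i, ℓ(v_i) = <v_i, a> is a linear equation in the a_j's. Collect the n equations into a matrix system V a = ℓ, where row i of V is v_i (expressed in the standard basis). Since V is invertible (lower-triangular with 1s on the diagonal, up to permutation), solve by back-substitution:
  V =
[[0, 0, 1],
 [1, 0, 0],
 [-1, 1, 0]]
  V a = (-4, 0, -1)
Solving gives a = (0, -1, -4).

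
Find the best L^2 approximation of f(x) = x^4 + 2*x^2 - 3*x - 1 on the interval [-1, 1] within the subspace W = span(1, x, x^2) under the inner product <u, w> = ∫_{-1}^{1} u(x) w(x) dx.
g(x) = 20*x^2/7 - 3*x - 38/35

The best approximation g ∈ W is the orthogonal projection of f onto W. Writing g = a_0 + a_1 x + a_2 x^2, the coefficients solve the normal equations G · a = b where
  G_{ij} = <φ_i, φ_j> and b_i = <f, φ_i>, with φ_0 = 1, φ_1 = x, φ_2 = x^2.
G =
  [2, 0, 2/3]
  [0, 2/3, 0]
  [2/3, 0, 2/5],
b = (-4/15, -2, 44/105).
Solving gives a_0 = -38/35, a_1 = -3, a_2 = 20/7, so
  g(x) = 20*x^2/7 - 3*x - 38/35.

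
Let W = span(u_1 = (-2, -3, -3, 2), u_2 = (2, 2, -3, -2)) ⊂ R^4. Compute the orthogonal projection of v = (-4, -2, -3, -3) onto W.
proj_W(v) = (-418/521, -790/521, -1605/521, 418/521)

Set up U = [u_1 | ... | u_2] ∈ R^(4×2). The projector onto W = col(U) is P = U (U^T U)^(-1) U^T.
Compute U^T U =
  [26, -5]
  [-5, 21],
and U^T v = (17, 3).
Solve U^T U · c = U^T v for the coefficients: c = (372/521, 163/521). The projection is proj_W(v) = U c.
Check: (v - proj_W(v)) · u_1 = 0  (should be 0).
Check: (v - proj_W(v)) · u_2 = 0  (should be 0).
Result: proj_W(v) = (-418/521, -790/521, -1605/521, 418/521).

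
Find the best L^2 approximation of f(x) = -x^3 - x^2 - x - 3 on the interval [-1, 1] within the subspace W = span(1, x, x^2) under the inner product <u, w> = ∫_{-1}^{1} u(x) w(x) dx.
g(x) = -x^2 - 8*x/5 - 3

The best approximation g ∈ W is the orthogonal projection of f onto W. Writing g = a_0 + a_1 x + a_2 x^2, the coefficients solve the normal equations G · a = b where
  G_{ij} = <φ_i, φ_j> and b_i = <f, φ_i>, with φ_0 = 1, φ_1 = x, φ_2 = x^2.
G =
  [2, 0, 2/3]
  [0, 2/3, 0]
  [2/3, 0, 2/5],
b = (-20/3, -16/15, -12/5).
Solving gives a_0 = -3, a_1 = -8/5, a_2 = -1, so
  g(x) = -x^2 - 8*x/5 - 3.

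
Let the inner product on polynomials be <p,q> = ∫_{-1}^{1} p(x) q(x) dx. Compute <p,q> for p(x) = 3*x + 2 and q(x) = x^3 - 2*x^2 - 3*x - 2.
<p,q> = -232/15

Expand the product: p(x)·q(x) = 3*x^4 - 4*x^3 - 13*x^2 - 12*x - 4.
∫_{-1}^{1} of each monomial x^k gives [2/(k+1) if k even, 0 if k odd]. Integrating term-by-term (or equivalently evaluating the antiderivative F(x) = 3*x^5/5 - x^4 - 13*x^3/3 - 6*x^2 - 4*x at the endpoints):
  F(1) − F(−1) = -221/15 − (11/15) = -232/15.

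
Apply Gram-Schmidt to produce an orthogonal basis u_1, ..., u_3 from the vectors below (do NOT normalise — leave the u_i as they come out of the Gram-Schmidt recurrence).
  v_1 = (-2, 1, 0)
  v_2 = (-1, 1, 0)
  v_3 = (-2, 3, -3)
Orthogonal basis:
  u_1 = (-2, 1, 0)
  u_2 = (1/5, 2/5, 0)
  u_3 = (0, 0, -3)

Apply the Gram-Schmidt recurrence
  u_1 = v_1
  u_i = v_i − Σ_{j<i} ((v_i · u_j) / (u_j · u_j)) · u_j.

Step by step this gives:
  u_1 = (-2, 1, 0)
  u_2 = (1/5, 2/5, 0)
  u_3 = (0, 0, -3)

Orthogonality check:
  u_2 · u_1 = 0 (should be 0)
  u_3 · u_1 = 0 (should be 0)
  u_3 · u_2 = 0 (should be 0)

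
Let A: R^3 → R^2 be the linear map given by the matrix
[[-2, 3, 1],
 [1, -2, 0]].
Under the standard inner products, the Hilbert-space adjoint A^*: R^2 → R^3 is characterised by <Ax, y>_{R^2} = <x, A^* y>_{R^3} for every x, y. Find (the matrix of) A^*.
A^* = A^T =
[[-2, 1],
 [3, -2],
 [1, 0]]

For real matrices with standard dot products, the defining identity <Ax, y> = <x, A^* y> gives (Ax)^T y = x^T (A^*) y, i.e. x^T A^T y = x^T (A^*) y. Since this holds for all x, y, we must have A^* = A^T. Therefore
A^* =
[[-2, 1],
 [3, -2],
 [1, 0]].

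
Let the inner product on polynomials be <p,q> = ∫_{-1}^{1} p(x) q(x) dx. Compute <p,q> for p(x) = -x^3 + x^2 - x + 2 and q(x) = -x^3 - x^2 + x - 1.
<p,q> = -712/105

Expand the product: p(x)·q(x) = x^6 - x^4 + x^3 - 4*x^2 + 3*x - 2.
∫_{-1}^{1} of each monomial x^k gives [2/(k+1) if k even, 0 if k odd]. Integrating term-by-term (or equivalently evaluating the antiderivative F(x) = x^7/7 - x^5/5 + x^4/4 - 4*x^3/3 + 3*x^2/2 - 2*x at the endpoints):
  F(1) − F(−1) = -689/420 − (2500*2**(39/59)*3**(56/59)*5**(19/177)*7**(170/177)/16807) = -712/105.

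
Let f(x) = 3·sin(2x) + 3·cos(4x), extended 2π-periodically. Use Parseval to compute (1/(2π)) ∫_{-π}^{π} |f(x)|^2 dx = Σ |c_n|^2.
Σ |c_n|^2 = 9

Expand |f|^2 and use orthogonality of {sin(nx), cos(mx)} on [-π, π]:
  ∫_{-π}^{π} sin(nx)^2 dx = π, ∫ cos(mx)^2 dx = π, and cross terms integrate to 0.
So ∫_{-π}^{π} f(x)^2 dx = 3^2 · π + 3^2 · π = (9 + 9)π.
Divide by 2π: (9 + 9)/2 = 9.
By Parseval, this equals Σ |c_n|^2.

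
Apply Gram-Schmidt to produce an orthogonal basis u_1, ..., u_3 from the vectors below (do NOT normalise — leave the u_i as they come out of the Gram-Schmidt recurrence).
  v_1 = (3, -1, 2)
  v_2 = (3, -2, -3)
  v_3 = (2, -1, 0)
Orthogonal basis:
  u_1 = (3, -1, 2)
  u_2 = (27/14, -23/14, -26/7)
  u_3 = (-7/283, -15/283, 3/283)

Apply the Gram-Schmidt recurrence
  u_1 = v_1
  u_i = v_i − Σ_{j<i} ((v_i · u_j) / (u_j · u_j)) · u_j.

Step by step this gives:
  u_1 = (3, -1, 2)
  u_2 = (27/14, -23/14, -26/7)
  u_3 = (-7/283, -15/283, 3/283)

Orthogonality check:
  u_2 · u_1 = 0 (should be 0)
  u_3 · u_1 = 0 (should be 0)
  u_3 · u_2 = 0 (should be 0)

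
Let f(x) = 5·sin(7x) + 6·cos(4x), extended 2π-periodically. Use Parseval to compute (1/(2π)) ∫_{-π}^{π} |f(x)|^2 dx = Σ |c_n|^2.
Σ |c_n|^2 = 61/2

Expand |f|^2 and use orthogonality of {sin(nx), cos(mx)} on [-π, π]:
  ∫_{-π}^{π} sin(nx)^2 dx = π, ∫ cos(mx)^2 dx = π, and cross terms integrate to 0.
So ∫_{-π}^{π} f(x)^2 dx = 5^2 · π + 6^2 · π = (25 + 36)π.
Divide by 2π: (25 + 36)/2 = 61/2.
By Parseval, this equals Σ |c_n|^2.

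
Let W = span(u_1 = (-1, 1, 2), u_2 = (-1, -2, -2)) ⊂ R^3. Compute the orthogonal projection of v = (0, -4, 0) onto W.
proj_W(v) = (-32/29, -52/29, -48/29)

Set up U = [u_1 | ... | u_2] ∈ R^(3×2). The projector onto W = col(U) is P = U (U^T U)^(-1) U^T.
Compute U^T U =
  [6, -5]
  [-5, 9],
and U^T v = (-4, 8).
Solve U^T U · c = U^T v for the coefficients: c = (4/29, 28/29). The projection is proj_W(v) = U c.
Check: (v - proj_W(v)) · u_1 = 0  (should be 0).
Check: (v - proj_W(v)) · u_2 = 0  (should be 0).
Result: proj_W(v) = (-32/29, -52/29, -48/29).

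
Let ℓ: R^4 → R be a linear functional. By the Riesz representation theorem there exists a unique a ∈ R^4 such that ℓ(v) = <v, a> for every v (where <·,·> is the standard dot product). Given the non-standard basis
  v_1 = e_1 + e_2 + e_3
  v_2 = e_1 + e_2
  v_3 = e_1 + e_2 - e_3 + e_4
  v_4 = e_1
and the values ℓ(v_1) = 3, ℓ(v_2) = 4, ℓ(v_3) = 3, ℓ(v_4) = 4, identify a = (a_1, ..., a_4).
a = (4, 0, -1, -2)

Write a = (a_1, ..., a_4) in the standard basis. For each basis vector v_i, ℓ(v_i) = <v_i, a> is a linear equation in the a_j's. Collect the n equations into a matrix system V a = ℓ, where row i of V is v_i (expressed in the standard basis). Since V is invertible (lower-triangular with 1s on the diagonal, up to permutation), solve by back-substitution:
  V =
[[1, 1, 1, 0],
 [1, 1, 0, 0],
 [1, 1, -1, 1],
 [1, 0, 0, 0]]
  V a = (3, 4, 3, 4)
Solving gives a = (4, 0, -1, -2).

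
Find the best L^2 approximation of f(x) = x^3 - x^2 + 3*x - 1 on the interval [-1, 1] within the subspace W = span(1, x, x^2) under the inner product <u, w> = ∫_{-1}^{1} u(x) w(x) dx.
g(x) = -x^2 + 18*x/5 - 1

The best approximation g ∈ W is the orthogonal projection of f onto W. Writing g = a_0 + a_1 x + a_2 x^2, the coefficients solve the normal equations G · a = b where
  G_{ij} = <φ_i, φ_j> and b_i = <f, φ_i>, with φ_0 = 1, φ_1 = x, φ_2 = x^2.
G =
  [2, 0, 2/3]
  [0, 2/3, 0]
  [2/3, 0, 2/5],
b = (-8/3, 12/5, -16/15).
Solving gives a_0 = -1, a_1 = 18/5, a_2 = -1, so
  g(x) = -x^2 + 18*x/5 - 1.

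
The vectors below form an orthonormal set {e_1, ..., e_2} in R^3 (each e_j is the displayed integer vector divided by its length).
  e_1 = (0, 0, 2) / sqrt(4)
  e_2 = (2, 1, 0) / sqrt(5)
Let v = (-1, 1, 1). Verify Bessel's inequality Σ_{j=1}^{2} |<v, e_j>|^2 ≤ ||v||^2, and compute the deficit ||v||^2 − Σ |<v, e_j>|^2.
Σ |<v, e_j>|^2 = 6/5; ||v||^2 = 3; deficit = 9/5

Write each e_j = u_j / sqrt(<u_j, u_j>) where u_j is the displayed integer vector. Then <v, e_j> = <v, u_j> / sqrt(<u_j, u_j>), so |<v, e_j>|^2 = <v, u_j>^2 / <u_j, u_j>.
Coefficients: <v, e_1> = 2/sqrt(4), <v, e_2> = -1/sqrt(5).
Square and sum: Σ |<v, e_j>|^2 = 6/5.
Compute ||v||^2 = v·v = 3.
Deficit = 3 − 6/5 = 9/5 ≥ 0, confirming Bessel's inequality. (The deficit equals ||v − Σ <v,e_j> e_j||^2, the squared distance from v to span{e_j}.)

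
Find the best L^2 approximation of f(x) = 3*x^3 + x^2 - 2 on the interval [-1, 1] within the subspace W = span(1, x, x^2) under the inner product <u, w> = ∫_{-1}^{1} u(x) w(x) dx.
g(x) = x^2 + 9*x/5 - 2

The best approximation g ∈ W is the orthogonal projection of f onto W. Writing g = a_0 + a_1 x + a_2 x^2, the coefficients solve the normal equations G · a = b where
  G_{ij} = <φ_i, φ_j> and b_i = <f, φ_i>, with φ_0 = 1, φ_1 = x, φ_2 = x^2.
G =
  [2, 0, 2/3]
  [0, 2/3, 0]
  [2/3, 0, 2/5],
b = (-10/3, 6/5, -14/15).
Solving gives a_0 = -2, a_1 = 9/5, a_2 = 1, so
  g(x) = x^2 + 9*x/5 - 2.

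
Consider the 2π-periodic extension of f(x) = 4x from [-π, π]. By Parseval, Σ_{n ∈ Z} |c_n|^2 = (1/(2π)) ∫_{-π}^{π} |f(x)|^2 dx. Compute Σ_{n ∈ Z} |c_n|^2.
Σ |c_n|^2 = 16π^2/3

Expand and integrate term by term over [-π, π]:
  ∫ (4x)^2 dx = 16·(2π^3/3); ∫ 2·4·(0)·x dx = 0 (odd integrand); ∫ 0^2 dx = 0·2π.
So (1/(2π)) ∫_{-π}^{π} (4x)^2 dx = 16π^2/3 + 0 = 16π^2/3.
Parseval ⇒ Σ |c_n|^2 = 16π^2/3.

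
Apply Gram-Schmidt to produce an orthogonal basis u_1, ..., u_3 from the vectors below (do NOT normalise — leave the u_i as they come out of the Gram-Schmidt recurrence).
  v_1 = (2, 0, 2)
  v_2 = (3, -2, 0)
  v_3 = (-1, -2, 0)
Orthogonal basis:
  u_1 = (2, 0, 2)
  u_2 = (3/2, -2, -3/2)
  u_3 = (-16/17, -24/17, 16/17)

Apply the Gram-Schmidt recurrence
  u_1 = v_1
  u_i = v_i − Σ_{j<i} ((v_i · u_j) / (u_j · u_j)) · u_j.

Step by step this gives:
  u_1 = (2, 0, 2)
  u_2 = (3/2, -2, -3/2)
  u_3 = (-16/17, -24/17, 16/17)

Orthogonality check:
  u_2 · u_1 = 0 (should be 0)
  u_3 · u_1 = 0 (should be 0)
  u_3 · u_2 = 0 (should be 0)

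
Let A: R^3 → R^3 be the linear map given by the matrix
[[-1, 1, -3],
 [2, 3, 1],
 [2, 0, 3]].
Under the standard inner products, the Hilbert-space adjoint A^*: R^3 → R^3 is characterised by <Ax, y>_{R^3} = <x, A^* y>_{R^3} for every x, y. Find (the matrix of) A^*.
A^* = A^T =
[[-1, 2, 2],
 [1, 3, 0],
 [-3, 1, 3]]

For real matrices with standard dot products, the defining identity <Ax, y> = <x, A^* y> gives (Ax)^T y = x^T (A^*) y, i.e. x^T A^T y = x^T (A^*) y. Since this holds for all x, y, we must have A^* = A^T. Therefore
A^* =
[[-1, 2, 2],
 [1, 3, 0],
 [-3, 1, 3]].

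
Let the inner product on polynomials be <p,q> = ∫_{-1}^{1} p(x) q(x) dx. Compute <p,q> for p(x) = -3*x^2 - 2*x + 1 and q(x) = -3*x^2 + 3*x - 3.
<p,q> = -12/5

Expand the product: p(x)·q(x) = 9*x^4 - 3*x^3 + 9*x - 3.
∫_{-1}^{1} of each monomial x^k gives [2/(k+1) if k even, 0 if k odd]. Integrating term-by-term (or equivalently evaluating the antiderivative F(x) = 9*x^5/5 - 3*x^4/4 + 9*x^2/2 - 3*x at the endpoints):
  F(1) − F(−1) = 51/20 − (99/20) = -12/5.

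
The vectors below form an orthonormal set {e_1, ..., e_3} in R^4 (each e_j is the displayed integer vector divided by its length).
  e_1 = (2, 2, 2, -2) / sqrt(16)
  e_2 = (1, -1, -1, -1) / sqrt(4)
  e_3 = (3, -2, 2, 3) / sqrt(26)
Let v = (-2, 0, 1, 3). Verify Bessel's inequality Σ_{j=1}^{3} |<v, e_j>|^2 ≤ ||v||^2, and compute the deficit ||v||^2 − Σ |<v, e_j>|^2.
Σ |<v, e_j>|^2 = 363/26; ||v||^2 = 14; deficit = 1/26

Write each e_j = u_j / sqrt(<u_j, u_j>) where u_j is the displayed integer vector. Then <v, e_j> = <v, u_j> / sqrt(<u_j, u_j>), so |<v, e_j>|^2 = <v, u_j>^2 / <u_j, u_j>.
Coefficients: <v, e_1> = -8/sqrt(16), <v, e_2> = -6/sqrt(4), <v, e_3> = 5/sqrt(26).
Square and sum: Σ |<v, e_j>|^2 = 363/26.
Compute ||v||^2 = v·v = 14.
Deficit = 14 − 363/26 = 1/26 ≥ 0, confirming Bessel's inequality. (The deficit equals ||v − Σ <v,e_j> e_j||^2, the squared distance from v to span{e_j}.)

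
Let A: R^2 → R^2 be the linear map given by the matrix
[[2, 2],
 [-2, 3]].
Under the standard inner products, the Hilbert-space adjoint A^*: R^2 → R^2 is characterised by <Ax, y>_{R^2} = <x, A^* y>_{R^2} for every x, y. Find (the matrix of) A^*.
A^* = A^T =
[[2, -2],
 [2, 3]]

For real matrices with standard dot products, the defining identity <Ax, y> = <x, A^* y> gives (Ax)^T y = x^T (A^*) y, i.e. x^T A^T y = x^T (A^*) y. Since this holds for all x, y, we must have A^* = A^T. Therefore
A^* =
[[2, -2],
 [2, 3]].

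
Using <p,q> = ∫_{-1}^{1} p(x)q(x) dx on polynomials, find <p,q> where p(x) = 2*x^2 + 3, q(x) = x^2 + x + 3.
<p,q> = 124/5

Expand the product: p(x)·q(x) = 2*x^4 + 2*x^3 + 9*x^2 + 3*x + 9.
∫_{-1}^{1} of each monomial x^k gives [2/(k+1) if k even, 0 if k odd]. Integrating term-by-term (or equivalently evaluating the antiderivative F(x) = 2*x^5/5 + x^4/2 + 3*x^3 + 3*x^2/2 + 9*x at the endpoints):
  F(1) − F(−1) = 72/5 − (-52/5) = 124/5.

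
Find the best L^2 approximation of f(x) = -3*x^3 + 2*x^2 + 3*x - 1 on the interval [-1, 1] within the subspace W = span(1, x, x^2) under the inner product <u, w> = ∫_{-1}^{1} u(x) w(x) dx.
g(x) = 2*x^2 + 6*x/5 - 1

The best approximation g ∈ W is the orthogonal projection of f onto W. Writing g = a_0 + a_1 x + a_2 x^2, the coefficients solve the normal equations G · a = b where
  G_{ij} = <φ_i, φ_j> and b_i = <f, φ_i>, with φ_0 = 1, φ_1 = x, φ_2 = x^2.
G =
  [2, 0, 2/3]
  [0, 2/3, 0]
  [2/3, 0, 2/5],
b = (-2/3, 4/5, 2/15).
Solving gives a_0 = -1, a_1 = 6/5, a_2 = 2, so
  g(x) = 2*x^2 + 6*x/5 - 1.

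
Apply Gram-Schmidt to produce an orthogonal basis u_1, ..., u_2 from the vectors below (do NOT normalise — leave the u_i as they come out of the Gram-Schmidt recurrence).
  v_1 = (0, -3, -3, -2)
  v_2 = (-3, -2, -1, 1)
Orthogonal basis:
  u_1 = (0, -3, -3, -2)
  u_2 = (-3, -23/22, -1/22, 18/11)

Apply the Gram-Schmidt recurrence
  u_1 = v_1
  u_i = v_i − Σ_{j<i} ((v_i · u_j) / (u_j · u_j)) · u_j.

Step by step this gives:
  u_1 = (0, -3, -3, -2)
  u_2 = (-3, -23/22, -1/22, 18/11)

Orthogonality check:
  u_2 · u_1 = 0 (should be 0)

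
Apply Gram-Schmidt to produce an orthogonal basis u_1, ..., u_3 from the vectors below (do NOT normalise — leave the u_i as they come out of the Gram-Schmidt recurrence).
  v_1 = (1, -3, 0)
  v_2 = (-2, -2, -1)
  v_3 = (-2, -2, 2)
Orthogonal basis:
  u_1 = (1, -3, 0)
  u_2 = (-12/5, -4/5, -1)
  u_3 = (-36/37, -12/37, 96/37)

Apply the Gram-Schmidt recurrence
  u_1 = v_1
  u_i = v_i − Σ_{j<i} ((v_i · u_j) / (u_j · u_j)) · u_j.

Step by step this gives:
  u_1 = (1, -3, 0)
  u_2 = (-12/5, -4/5, -1)
  u_3 = (-36/37, -12/37, 96/37)

Orthogonality check:
  u_2 · u_1 = 0 (should be 0)
  u_3 · u_1 = 0 (should be 0)
  u_3 · u_2 = 0 (should be 0)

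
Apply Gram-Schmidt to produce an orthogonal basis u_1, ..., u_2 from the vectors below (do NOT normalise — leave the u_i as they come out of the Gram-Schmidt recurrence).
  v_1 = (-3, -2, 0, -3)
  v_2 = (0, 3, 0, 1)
Orthogonal basis:
  u_1 = (-3, -2, 0, -3)
  u_2 = (-27/22, 24/11, 0, -5/22)

Apply the Gram-Schmidt recurrence
  u_1 = v_1
  u_i = v_i − Σ_{j<i} ((v_i · u_j) / (u_j · u_j)) · u_j.

Step by step this gives:
  u_1 = (-3, -2, 0, -3)
  u_2 = (-27/22, 24/11, 0, -5/22)

Orthogonality check:
  u_2 · u_1 = 0 (should be 0)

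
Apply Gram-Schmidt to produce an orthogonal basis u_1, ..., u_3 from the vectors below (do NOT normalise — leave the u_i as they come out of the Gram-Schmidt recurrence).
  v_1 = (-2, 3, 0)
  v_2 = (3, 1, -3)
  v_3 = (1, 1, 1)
Orthogonal basis:
  u_1 = (-2, 3, 0)
  u_2 = (33/13, 22/13, -3)
  u_3 = (117/119, 78/119, 143/119)

Apply the Gram-Schmidt recurrence
  u_1 = v_1
  u_i = v_i − Σ_{j<i} ((v_i · u_j) / (u_j · u_j)) · u_j.

Step by step this gives:
  u_1 = (-2, 3, 0)
  u_2 = (33/13, 22/13, -3)
  u_3 = (117/119, 78/119, 143/119)

Orthogonality check:
  u_2 · u_1 = 0 (should be 0)
  u_3 · u_1 = 0 (should be 0)
  u_3 · u_2 = 0 (should be 0)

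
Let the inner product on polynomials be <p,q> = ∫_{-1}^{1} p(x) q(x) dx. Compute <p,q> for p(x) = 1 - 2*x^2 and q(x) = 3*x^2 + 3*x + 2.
<p,q> = 14/15

Expand the product: p(x)·q(x) = -6*x^4 - 6*x^3 - x^2 + 3*x + 2.
∫_{-1}^{1} of each monomial x^k gives [2/(k+1) if k even, 0 if k odd]. Integrating term-by-term (or equivalently evaluating the antiderivative F(x) = -6*x^5/5 - 3*x^4/2 - x^3/3 + 3*x^2/2 + 2*x at the endpoints):
  F(1) − F(−1) = 7/15 − (-7/15) = 14/15.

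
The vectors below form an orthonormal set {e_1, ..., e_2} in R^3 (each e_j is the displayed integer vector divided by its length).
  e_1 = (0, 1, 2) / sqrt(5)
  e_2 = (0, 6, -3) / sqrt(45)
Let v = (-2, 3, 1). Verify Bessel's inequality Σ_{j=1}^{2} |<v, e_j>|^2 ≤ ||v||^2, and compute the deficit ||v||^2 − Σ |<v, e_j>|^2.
Σ |<v, e_j>|^2 = 10; ||v||^2 = 14; deficit = 4

Write each e_j = u_j / sqrt(<u_j, u_j>) where u_j is the displayed integer vector. Then <v, e_j> = <v, u_j> / sqrt(<u_j, u_j>), so |<v, e_j>|^2 = <v, u_j>^2 / <u_j, u_j>.
Coefficients: <v, e_1> = 5/sqrt(5), <v, e_2> = 15/sqrt(45).
Square and sum: Σ |<v, e_j>|^2 = 10.
Compute ||v||^2 = v·v = 14.
Deficit = 14 − 10 = 4 ≥ 0, confirming Bessel's inequality. (The deficit equals ||v − Σ <v,e_j> e_j||^2, the squared distance from v to span{e_j}.)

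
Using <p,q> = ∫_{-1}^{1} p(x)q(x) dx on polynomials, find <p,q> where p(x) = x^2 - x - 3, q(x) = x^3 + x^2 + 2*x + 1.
<p,q> = -26/3

Expand the product: p(x)·q(x) = x^5 - 2*x^3 - 4*x^2 - 7*x - 3.
∫_{-1}^{1} of each monomial x^k gives [2/(k+1) if k even, 0 if k odd]. Integrating term-by-term (or equivalently evaluating the antiderivative F(x) = x^6/6 - x^4/2 - 4*x^3/3 - 7*x^2/2 - 3*x at the endpoints):
  F(1) − F(−1) = -49/6 − (1/2) = -26/3.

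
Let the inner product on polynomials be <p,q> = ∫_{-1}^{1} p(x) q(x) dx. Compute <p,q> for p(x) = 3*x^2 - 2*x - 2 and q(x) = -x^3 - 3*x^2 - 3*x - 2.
<p,q> = 46/5

Expand the product: p(x)·q(x) = -3*x^5 - 7*x^4 - x^3 + 6*x^2 + 10*x + 4.
∫_{-1}^{1} of each monomial x^k gives [2/(k+1) if k even, 0 if k odd]. Integrating term-by-term (or equivalently evaluating the antiderivative F(x) = -x^6/2 - 7*x^5/5 - x^4/4 + 2*x^3 + 5*x^2 + 4*x at the endpoints):
  F(1) − F(−1) = 177/20 − (-7/20) = 46/5.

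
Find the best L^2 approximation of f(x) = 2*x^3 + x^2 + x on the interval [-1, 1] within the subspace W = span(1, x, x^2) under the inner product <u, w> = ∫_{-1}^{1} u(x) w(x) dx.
g(x) = x^2 + 11*x/5

The best approximation g ∈ W is the orthogonal projection of f onto W. Writing g = a_0 + a_1 x + a_2 x^2, the coefficients solve the normal equations G · a = b where
  G_{ij} = <φ_i, φ_j> and b_i = <f, φ_i>, with φ_0 = 1, φ_1 = x, φ_2 = x^2.
G =
  [2, 0, 2/3]
  [0, 2/3, 0]
  [2/3, 0, 2/5],
b = (2/3, 22/15, 2/5).
Solving gives a_0 = 0, a_1 = 11/5, a_2 = 1, so
  g(x) = x^2 + 11*x/5.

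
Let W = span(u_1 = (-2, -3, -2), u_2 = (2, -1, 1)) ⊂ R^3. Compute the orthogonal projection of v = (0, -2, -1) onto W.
proj_W(v) = (-20/93, -194/93, -61/93)

Set up U = [u_1 | ... | u_2] ∈ R^(3×2). The projector onto W = col(U) is P = U (U^T U)^(-1) U^T.
Compute U^T U =
  [17, -3]
  [-3, 6],
and U^T v = (8, 1).
Solve U^T U · c = U^T v for the coefficients: c = (17/31, 41/93). The projection is proj_W(v) = U c.
Check: (v - proj_W(v)) · u_1 = 0  (should be 0).
Check: (v - proj_W(v)) · u_2 = 0  (should be 0).
Result: proj_W(v) = (-20/93, -194/93, -61/93).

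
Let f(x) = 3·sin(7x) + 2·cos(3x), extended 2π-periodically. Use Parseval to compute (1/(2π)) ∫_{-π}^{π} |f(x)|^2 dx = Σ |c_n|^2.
Σ |c_n|^2 = 13/2

Expand |f|^2 and use orthogonality of {sin(nx), cos(mx)} on [-π, π]:
  ∫_{-π}^{π} sin(nx)^2 dx = π, ∫ cos(mx)^2 dx = π, and cross terms integrate to 0.
So ∫_{-π}^{π} f(x)^2 dx = 3^2 · π + 2^2 · π = (9 + 4)π.
Divide by 2π: (9 + 4)/2 = 13/2.
By Parseval, this equals Σ |c_n|^2.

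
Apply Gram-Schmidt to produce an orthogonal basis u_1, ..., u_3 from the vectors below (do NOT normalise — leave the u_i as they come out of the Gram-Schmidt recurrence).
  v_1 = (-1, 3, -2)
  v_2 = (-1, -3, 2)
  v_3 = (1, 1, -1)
Orthogonal basis:
  u_1 = (-1, 3, -2)
  u_2 = (-13/7, -3/7, 2/7)
  u_3 = (0, -2/13, -3/13)

Apply the Gram-Schmidt recurrence
  u_1 = v_1
  u_i = v_i − Σ_{j<i} ((v_i · u_j) / (u_j · u_j)) · u_j.

Step by step this gives:
  u_1 = (-1, 3, -2)
  u_2 = (-13/7, -3/7, 2/7)
  u_3 = (0, -2/13, -3/13)

Orthogonality check:
  u_2 · u_1 = 0 (should be 0)
  u_3 · u_1 = 0 (should be 0)
  u_3 · u_2 = 0 (should be 0)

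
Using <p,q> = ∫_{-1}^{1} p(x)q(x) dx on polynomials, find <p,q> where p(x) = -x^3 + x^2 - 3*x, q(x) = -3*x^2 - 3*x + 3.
<p,q> = 8

Expand the product: p(x)·q(x) = 3*x^5 + 3*x^3 + 12*x^2 - 9*x.
∫_{-1}^{1} of each monomial x^k gives [2/(k+1) if k even, 0 if k odd]. Integrating term-by-term (or equivalently evaluating the antiderivative F(x) = x^6/2 + 3*x^4/4 + 4*x^3 - 9*x^2/2 at the endpoints):
  F(1) − F(−1) = 3/4 − (-29/4) = 8.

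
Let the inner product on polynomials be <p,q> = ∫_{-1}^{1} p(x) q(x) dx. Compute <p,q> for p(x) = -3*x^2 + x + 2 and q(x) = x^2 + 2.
<p,q> = 62/15

Expand the product: p(x)·q(x) = -3*x^4 + x^3 - 4*x^2 + 2*x + 4.
∫_{-1}^{1} of each monomial x^k gives [2/(k+1) if k even, 0 if k odd]. Integrating term-by-term (or equivalently evaluating the antiderivative F(x) = -3*x^5/5 + x^4/4 - 4*x^3/3 + x^2 + 4*x at the endpoints):
  F(1) − F(−1) = 199/60 − (-49/60) = 62/15.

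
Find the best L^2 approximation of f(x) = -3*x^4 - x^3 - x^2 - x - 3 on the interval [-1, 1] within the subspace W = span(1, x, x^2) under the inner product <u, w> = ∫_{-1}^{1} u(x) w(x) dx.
g(x) = -25*x^2/7 - 8*x/5 - 96/35

The best approximation g ∈ W is the orthogonal projection of f onto W. Writing g = a_0 + a_1 x + a_2 x^2, the coefficients solve the normal equations G · a = b where
  G_{ij} = <φ_i, φ_j> and b_i = <f, φ_i>, with φ_0 = 1, φ_1 = x, φ_2 = x^2.
G =
  [2, 0, 2/3]
  [0, 2/3, 0]
  [2/3, 0, 2/5],
b = (-118/15, -16/15, -114/35).
Solving gives a_0 = -96/35, a_1 = -8/5, a_2 = -25/7, so
  g(x) = -25*x^2/7 - 8*x/5 - 96/35.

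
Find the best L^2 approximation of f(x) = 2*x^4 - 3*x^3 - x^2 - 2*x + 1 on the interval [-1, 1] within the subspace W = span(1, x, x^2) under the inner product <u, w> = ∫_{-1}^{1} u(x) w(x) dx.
g(x) = 5*x^2/7 - 19*x/5 + 29/35

The best approximation g ∈ W is the orthogonal projection of f onto W. Writing g = a_0 + a_1 x + a_2 x^2, the coefficients solve the normal equations G · a = b where
  G_{ij} = <φ_i, φ_j> and b_i = <f, φ_i>, with φ_0 = 1, φ_1 = x, φ_2 = x^2.
G =
  [2, 0, 2/3]
  [0, 2/3, 0]
  [2/3, 0, 2/5],
b = (32/15, -38/15, 88/105).
Solving gives a_0 = 29/35, a_1 = -19/5, a_2 = 5/7, so
  g(x) = 5*x^2/7 - 19*x/5 + 29/35.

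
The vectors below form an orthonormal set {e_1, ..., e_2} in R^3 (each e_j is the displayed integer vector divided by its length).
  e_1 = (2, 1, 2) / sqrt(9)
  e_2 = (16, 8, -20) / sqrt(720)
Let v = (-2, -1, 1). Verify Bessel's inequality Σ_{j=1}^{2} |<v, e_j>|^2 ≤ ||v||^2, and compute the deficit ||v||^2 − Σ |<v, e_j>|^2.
Σ |<v, e_j>|^2 = 6; ||v||^2 = 6; deficit = 0

Write each e_j = u_j / sqrt(<u_j, u_j>) where u_j is the displayed integer vector. Then <v, e_j> = <v, u_j> / sqrt(<u_j, u_j>), so |<v, e_j>|^2 = <v, u_j>^2 / <u_j, u_j>.
Coefficients: <v, e_1> = -3/sqrt(9), <v, e_2> = -60/sqrt(720).
Square and sum: Σ |<v, e_j>|^2 = 6.
Compute ||v||^2 = v·v = 6.
Deficit = 6 − 6 = 0 ≥ 0, confirming Bessel's inequality. (The deficit equals ||v − Σ <v,e_j> e_j||^2, the squared distance from v to span{e_j}.)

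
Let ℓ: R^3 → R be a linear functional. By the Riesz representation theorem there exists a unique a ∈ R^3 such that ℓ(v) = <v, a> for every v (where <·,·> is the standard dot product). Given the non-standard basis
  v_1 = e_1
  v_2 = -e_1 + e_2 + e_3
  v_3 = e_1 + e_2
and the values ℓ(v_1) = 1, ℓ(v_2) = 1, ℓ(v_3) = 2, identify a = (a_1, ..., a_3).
a = (1, 1, 1)

Write a = (a_1, ..., a_3) in the standard basis. For each basis vector v_i, ℓ(v_i) = <v_i, a> is a linear equation in the a_j's. Collect the n equations into a matrix system V a = ℓ, where row i of V is v_i (expressed in the standard basis). Since V is invertible (lower-triangular with 1s on the diagonal, up to permutation), solve by back-substitution:
  V =
[[1, 0, 0],
 [-1, 1, 1],
 [1, 1, 0]]
  V a = (1, 1, 2)
Solving gives a = (1, 1, 1).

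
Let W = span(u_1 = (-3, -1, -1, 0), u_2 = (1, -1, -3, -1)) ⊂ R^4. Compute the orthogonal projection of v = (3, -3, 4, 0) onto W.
proj_W(v) = (286/131, 170/131, 282/131, 56/131)

Set up U = [u_1 | ... | u_2] ∈ R^(4×2). The projector onto W = col(U) is P = U (U^T U)^(-1) U^T.
Compute U^T U =
  [11, 1]
  [1, 12],
and U^T v = (-10, -6).
Solve U^T U · c = U^T v for the coefficients: c = (-114/131, -56/131). The projection is proj_W(v) = U c.
Check: (v - proj_W(v)) · u_1 = 0  (should be 0).
Check: (v - proj_W(v)) · u_2 = 0  (should be 0).
Result: proj_W(v) = (286/131, 170/131, 282/131, 56/131).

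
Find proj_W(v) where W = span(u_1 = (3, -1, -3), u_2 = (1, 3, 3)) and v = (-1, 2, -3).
proj_W(v) = (2/7, -4/7, -6/7)

Set up U = [u_1 | ... | u_2] ∈ R^(3×2). The projector onto W = col(U) is P = U (U^T U)^(-1) U^T.
Compute U^T U =
  [19, -9]
  [-9, 19],
and U^T v = (4, -4).
Solve U^T U · c = U^T v for the coefficients: c = (1/7, -1/7). The projection is proj_W(v) = U c.
Check: (v - proj_W(v)) · u_1 = 0  (should be 0).
Check: (v - proj_W(v)) · u_2 = 0  (should be 0).
Result: proj_W(v) = (2/7, -4/7, -6/7).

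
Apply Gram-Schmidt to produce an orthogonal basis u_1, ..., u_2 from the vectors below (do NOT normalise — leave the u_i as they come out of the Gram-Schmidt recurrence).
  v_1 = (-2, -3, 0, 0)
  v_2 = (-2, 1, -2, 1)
Orthogonal basis:
  u_1 = (-2, -3, 0, 0)
  u_2 = (-24/13, 16/13, -2, 1)

Apply the Gram-Schmidt recurrence
  u_1 = v_1
  u_i = v_i − Σ_{j<i} ((v_i · u_j) / (u_j · u_j)) · u_j.

Step by step this gives:
  u_1 = (-2, -3, 0, 0)
  u_2 = (-24/13, 16/13, -2, 1)

Orthogonality check:
  u_2 · u_1 = 0 (should be 0)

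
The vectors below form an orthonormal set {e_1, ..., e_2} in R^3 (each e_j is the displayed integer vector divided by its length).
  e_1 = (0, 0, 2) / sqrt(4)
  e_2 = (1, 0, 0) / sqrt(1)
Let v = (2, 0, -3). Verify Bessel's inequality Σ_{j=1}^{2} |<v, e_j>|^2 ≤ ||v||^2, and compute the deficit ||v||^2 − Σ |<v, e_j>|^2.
Σ |<v, e_j>|^2 = 13; ||v||^2 = 13; deficit = 0

Write each e_j = u_j / sqrt(<u_j, u_j>) where u_j is the displayed integer vector. Then <v, e_j> = <v, u_j> / sqrt(<u_j, u_j>), so |<v, e_j>|^2 = <v, u_j>^2 / <u_j, u_j>.
Coefficients: <v, e_1> = -6/sqrt(4), <v, e_2> = 2/sqrt(1).
Square and sum: Σ |<v, e_j>|^2 = 13.
Compute ||v||^2 = v·v = 13.
Deficit = 13 − 13 = 0 ≥ 0, confirming Bessel's inequality. (The deficit equals ||v − Σ <v,e_j> e_j||^2, the squared distance from v to span{e_j}.)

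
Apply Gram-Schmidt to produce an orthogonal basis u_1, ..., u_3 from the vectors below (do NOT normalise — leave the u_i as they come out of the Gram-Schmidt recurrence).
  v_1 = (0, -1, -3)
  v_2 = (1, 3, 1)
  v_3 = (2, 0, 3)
Orthogonal basis:
  u_1 = (0, -1, -3)
  u_2 = (1, 12/5, -4/5)
  u_3 = (76/37, -57/74, 19/74)

Apply the Gram-Schmidt recurrence
  u_1 = v_1
  u_i = v_i − Σ_{j<i} ((v_i · u_j) / (u_j · u_j)) · u_j.

Step by step this gives:
  u_1 = (0, -1, -3)
  u_2 = (1, 12/5, -4/5)
  u_3 = (76/37, -57/74, 19/74)

Orthogonality check:
  u_2 · u_1 = 0 (should be 0)
  u_3 · u_1 = 0 (should be 0)
  u_3 · u_2 = 0 (should be 0)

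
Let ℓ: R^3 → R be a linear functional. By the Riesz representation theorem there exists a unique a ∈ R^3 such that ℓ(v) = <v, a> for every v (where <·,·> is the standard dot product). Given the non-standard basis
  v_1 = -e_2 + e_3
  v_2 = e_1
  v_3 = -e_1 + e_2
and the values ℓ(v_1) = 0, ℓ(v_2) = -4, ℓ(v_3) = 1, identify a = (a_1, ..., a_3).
a = (-4, -3, -3)

Write a = (a_1, ..., a_3) in the standard basis. For each basis vector v_i, ℓ(v_i) = <v_i, a> is a linear equation in the a_j's. Collect the n equations into a matrix system V a = ℓ, where row i of V is v_i (expressed in the standard basis). Since V is invertible (lower-triangular with 1s on the diagonal, up to permutation), solve by back-substitution:
  V =
[[0, -1, 1],
 [1, 0, 0],
 [-1, 1, 0]]
  V a = (0, -4, 1)
Solving gives a = (-4, -3, -3).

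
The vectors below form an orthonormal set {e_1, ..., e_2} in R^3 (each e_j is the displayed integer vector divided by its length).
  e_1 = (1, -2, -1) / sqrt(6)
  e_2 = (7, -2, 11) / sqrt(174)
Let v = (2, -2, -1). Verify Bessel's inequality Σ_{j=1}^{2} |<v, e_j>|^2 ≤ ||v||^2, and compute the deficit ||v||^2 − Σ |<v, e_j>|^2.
Σ |<v, e_j>|^2 = 245/29; ||v||^2 = 9; deficit = 16/29

Write each e_j = u_j / sqrt(<u_j, u_j>) where u_j is the displayed integer vector. Then <v, e_j> = <v, u_j> / sqrt(<u_j, u_j>), so |<v, e_j>|^2 = <v, u_j>^2 / <u_j, u_j>.
Coefficients: <v, e_1> = 7/sqrt(6), <v, e_2> = 7/sqrt(174).
Square and sum: Σ |<v, e_j>|^2 = 245/29.
Compute ||v||^2 = v·v = 9.
Deficit = 9 − 245/29 = 16/29 ≥ 0, confirming Bessel's inequality. (The deficit equals ||v − Σ <v,e_j> e_j||^2, the squared distance from v to span{e_j}.)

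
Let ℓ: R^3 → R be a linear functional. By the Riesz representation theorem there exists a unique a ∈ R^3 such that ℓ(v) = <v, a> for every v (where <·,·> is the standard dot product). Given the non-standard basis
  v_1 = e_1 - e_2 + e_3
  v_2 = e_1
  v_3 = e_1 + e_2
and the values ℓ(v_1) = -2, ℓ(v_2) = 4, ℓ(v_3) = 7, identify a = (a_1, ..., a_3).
a = (4, 3, -3)

Write a = (a_1, ..., a_3) in the standard basis. For each basis vector v_i, ℓ(v_i) = <v_i, a> is a linear equation in the a_j's. Collect the n equations into a matrix system V a = ℓ, where row i of V is v_i (expressed in the standard basis). Since V is invertible (lower-triangular with 1s on the diagonal, up to permutation), solve by back-substitution:
  V =
[[1, -1, 1],
 [1, 0, 0],
 [1, 1, 0]]
  V a = (-2, 4, 7)
Solving gives a = (4, 3, -3).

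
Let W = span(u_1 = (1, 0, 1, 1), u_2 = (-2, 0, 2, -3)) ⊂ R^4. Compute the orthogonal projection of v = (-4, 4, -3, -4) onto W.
proj_W(v) = (-163/42, 0, -127/42, -86/21)

Set up U = [u_1 | ... | u_2] ∈ R^(4×2). The projector onto W = col(U) is P = U (U^T U)^(-1) U^T.
Compute U^T U =
  [3, -3]
  [-3, 17],
and U^T v = (-11, 14).
Solve U^T U · c = U^T v for the coefficients: c = (-145/42, 3/14). The projection is proj_W(v) = U c.
Check: (v - proj_W(v)) · u_1 = 0  (should be 0).
Check: (v - proj_W(v)) · u_2 = 0  (should be 0).
Result: proj_W(v) = (-163/42, 0, -127/42, -86/21).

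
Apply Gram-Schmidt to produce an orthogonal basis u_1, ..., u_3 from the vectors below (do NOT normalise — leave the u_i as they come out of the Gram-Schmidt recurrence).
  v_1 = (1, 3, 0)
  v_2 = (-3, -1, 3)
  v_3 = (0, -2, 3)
Orthogonal basis:
  u_1 = (1, 3, 0)
  u_2 = (-12/5, 4/5, 3)
  u_3 = (135/77, -45/77, 120/77)

Apply the Gram-Schmidt recurrence
  u_1 = v_1
  u_i = v_i − Σ_{j<i} ((v_i · u_j) / (u_j · u_j)) · u_j.

Step by step this gives:
  u_1 = (1, 3, 0)
  u_2 = (-12/5, 4/5, 3)
  u_3 = (135/77, -45/77, 120/77)

Orthogonality check:
  u_2 · u_1 = 0 (should be 0)
  u_3 · u_1 = 0 (should be 0)
  u_3 · u_2 = 0 (should be 0)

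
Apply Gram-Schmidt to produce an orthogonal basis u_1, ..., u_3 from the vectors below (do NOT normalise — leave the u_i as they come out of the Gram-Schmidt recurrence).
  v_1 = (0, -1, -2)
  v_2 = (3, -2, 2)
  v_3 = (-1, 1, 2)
Orthogonal basis:
  u_1 = (0, -1, -2)
  u_2 = (3, -12/5, 6/5)
  u_3 = (-4/9, -4/9, 2/9)

Apply the Gram-Schmidt recurrence
  u_1 = v_1
  u_i = v_i − Σ_{j<i} ((v_i · u_j) / (u_j · u_j)) · u_j.

Step by step this gives:
  u_1 = (0, -1, -2)
  u_2 = (3, -12/5, 6/5)
  u_3 = (-4/9, -4/9, 2/9)

Orthogonality check:
  u_2 · u_1 = 0 (should be 0)
  u_3 · u_1 = 0 (should be 0)
  u_3 · u_2 = 0 (should be 0)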